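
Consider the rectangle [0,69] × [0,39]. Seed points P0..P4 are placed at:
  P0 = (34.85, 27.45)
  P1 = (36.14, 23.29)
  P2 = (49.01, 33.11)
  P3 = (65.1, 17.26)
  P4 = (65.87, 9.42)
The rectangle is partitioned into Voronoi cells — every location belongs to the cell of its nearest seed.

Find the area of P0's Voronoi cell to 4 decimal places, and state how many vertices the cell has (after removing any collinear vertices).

Area of P0's cell: 746.7433 (4 vertices)

1. box [0,69]×[0,39]: [(0, 0) (69, 0) (69, 39) (0, 39)]
2. ⊥bis P0·P1 via (35.495,25.37): [(0, 14.3631) (69, 35.7598) (69, 39) (0, 39)]  |A|=961.7597
3. ⊥bis P0·P2 via (41.93,30.28): [(0, 14.3631) (42.9665, 27.6869) (38.4445, 39) (0, 39)]  |A|=746.7433
4. ⊥bis P0·P3 via (49.975,22.355): [(0, 14.3631) (42.9665, 27.6869) (38.4445, 39) (0, 39)]  |A|=746.7433
5. ⊥bis P0·P4 via (50.36,18.435): [(0, 14.3631) (42.9665, 27.6869) (38.4445, 39) (0, 39)]  |A|=746.7433
6. canonical 4-gon: [(0, 14.3631) (42.9665, 27.6869) (38.4445, 39) (0, 39)]
7. shoelace: 746.7433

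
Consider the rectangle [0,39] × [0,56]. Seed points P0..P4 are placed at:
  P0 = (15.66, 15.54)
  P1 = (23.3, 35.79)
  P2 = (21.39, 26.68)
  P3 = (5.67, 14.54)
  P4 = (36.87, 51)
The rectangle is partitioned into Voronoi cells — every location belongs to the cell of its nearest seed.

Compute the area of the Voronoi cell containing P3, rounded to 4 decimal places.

Area of P3's cell: 338.4181

1. box [0,39]×[0,56]: [(0, 0) (39, 0) (39, 56) (0, 56)]
2. ⊥bis P3·P0 via (10.665,15.04): [(0, 0) (12.1705, 0) (6.5649, 56) (0, 56)]  |A|=524.5914
3. ⊥bis P3·P1 via (14.485,25.165): [(0, 37.1824) (0, 0) (12.1705, 0) (9.2137, 29.5383)]  |A|=351.0423
4. ⊥bis P3·P2 via (13.53,20.61): [(2.0365, 35.4929) (0, 37.1824) (0, 0) (12.1705, 0) (9.5977, 25.7018)]  |A|=338.4181
5. ⊥bis P3·P4 via (21.27,32.77): [(2.0365, 35.4929) (0, 37.1824) (0, 0) (12.1705, 0) (9.5977, 25.7018)]  |A|=338.4181
6. canonical 5-gon: [(2.0365, 35.4929) (0, 37.1824) (0, 0) (12.1705, 0) (9.5977, 25.7018)]
7. shoelace: 338.4181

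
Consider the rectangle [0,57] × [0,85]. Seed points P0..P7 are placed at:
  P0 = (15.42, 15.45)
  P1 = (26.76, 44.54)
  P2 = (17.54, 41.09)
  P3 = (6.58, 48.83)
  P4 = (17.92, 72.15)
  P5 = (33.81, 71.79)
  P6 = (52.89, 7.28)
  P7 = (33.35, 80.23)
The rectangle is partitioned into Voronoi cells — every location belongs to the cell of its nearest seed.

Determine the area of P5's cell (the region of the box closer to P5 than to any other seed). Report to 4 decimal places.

1. box [0,57]×[0,85]: [(0, 0) (57, 0) (57, 85) (0, 85)]
2. ⊥bis P5·P0 via (24.615,43.62): [(0, 51.6546) (57, 33.0492) (57, 85) (0, 85)]  |A|=2430.9421
3. ⊥bis P5·P1 via (30.285,58.165): [(0, 66.0002) (57, 51.2534) (57, 85) (0, 85)]  |A|=1503.272
4. ⊥bis P5·P2 via (25.675,56.44): [(0, 70.0469) (14.9187, 62.1405) (57, 51.2534) (57, 85) (0, 85)]  |A|=1473.0862
5. ⊥bis P5·P3 via (20.195,60.31): [(0, 84.2608) (19.693, 60.9053) (57, 51.2534) (57, 85) (0, 85)]  |A|=1323.4688
6. ⊥bis P5·P4 via (25.865,71.97): [(25.5798, 59.3823) (57, 51.2534) (57, 85) (26.1602, 85)]  |A|=925.1842
7. ⊥bis P5·P6 via (43.35,39.535): [(25.5798, 59.3823) (57, 51.2534) (57, 85) (26.1602, 85)]  |A|=925.1842
8. ⊥bis P5·P7 via (33.58,76.01): [(25.9471, 75.594) (25.5798, 59.3823) (57, 51.2534) (57, 77.2864)]  |A|=660.3804
9. canonical 4-gon: [(25.9471, 75.594) (25.5798, 59.3823) (57, 51.2534) (57, 77.2864)]
10. shoelace: 660.3804

Area of P5's cell: 660.3804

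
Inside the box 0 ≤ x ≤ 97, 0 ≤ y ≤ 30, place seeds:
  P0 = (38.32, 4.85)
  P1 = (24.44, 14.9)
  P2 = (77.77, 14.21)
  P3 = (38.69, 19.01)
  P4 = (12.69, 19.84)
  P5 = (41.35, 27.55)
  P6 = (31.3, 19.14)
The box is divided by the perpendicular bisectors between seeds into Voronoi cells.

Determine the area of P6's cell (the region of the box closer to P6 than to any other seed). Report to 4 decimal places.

1. box [0,97]×[0,30]: [(0, 0) (97, 0) (97, 30) (0, 30)]
2. ⊥bis P6·P0 via (34.81,11.995): [(0, 0) (10.3928, 0) (71.4612, 30) (0, 30)]  |A|=1227.8105
3. ⊥bis P6·P1 via (27.87,17.02): [(31.8689, 10.5502) (71.4612, 30) (19.8474, 30)]  |A|=501.9405
4. ⊥bis P6·P2 via (54.535,16.675): [(31.8689, 10.5502) (55.0957, 21.9604) (55.9486, 30) (19.8474, 30)]  |A|=439.5833
5. ⊥bis P6·P3 via (34.995,19.075): [(31.8689, 10.5502) (34.871, 12.025) (35.1872, 30) (19.8474, 30)]  |A|=175.927
6. ⊥bis P6·P4 via (21.995,19.49): [(22.2444, 26.1217) (31.8689, 10.5502) (34.871, 12.025) (35.1872, 30) (22.3903, 30)]  |A|=170.9958
7. ⊥bis P6·P5 via (36.325,23.345): [(22.2444, 26.1217) (31.8689, 10.5502) (34.871, 12.025) (35.096, 24.8137) (30.756, 30) (22.3903, 30)]  |A|=159.5051
8. canonical 6-gon: [(22.2444, 26.1217) (31.8689, 10.5502) (34.871, 12.025) (35.096, 24.8137) (30.756, 30) (22.3903, 30)]
9. shoelace: 159.5051

Area of P6's cell: 159.5051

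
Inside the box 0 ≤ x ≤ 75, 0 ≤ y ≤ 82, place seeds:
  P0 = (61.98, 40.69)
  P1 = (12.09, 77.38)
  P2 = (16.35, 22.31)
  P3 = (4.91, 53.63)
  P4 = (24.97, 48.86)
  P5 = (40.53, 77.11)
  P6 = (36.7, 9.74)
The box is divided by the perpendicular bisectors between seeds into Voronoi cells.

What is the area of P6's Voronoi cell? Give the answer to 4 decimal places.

1. box [0,75]×[0,82]: [(0, 0) (75, 0) (75, 82) (0, 82)]
2. ⊥bis P6·P0 via (49.34,25.215): [(0, 65.516) (0, 0) (75, 0) (75, 4.2559)]  |A|=2616.4445
3. ⊥bis P6·P1 via (24.395,43.56): [(26.1145, 44.1856) (0, 34.6842) (0, 0) (75, 0) (75, 4.2559)]  |A|=2213.866
4. ⊥bis P6·P2 via (26.525,16.025): [(37.9488, 34.5194) (16.6265, 0) (75, 0) (75, 4.2559)]  |A|=1086.3504
5. ⊥bis P6·P3 via (20.805,31.685): [(37.9488, 34.5194) (16.6265, 0) (75, 0) (75, 4.2559)]  |A|=1086.3504
6. ⊥bis P6·P4 via (30.835,29.3): [(40.7127, 32.2618) (35.6091, 30.7315) (16.6265, 0) (75, 0) (75, 4.2559)]  |A|=1078.4747
7. ⊥bis P6·P5 via (38.615,43.425): [(40.7127, 32.2618) (35.6091, 30.7315) (16.6265, 0) (75, 0) (75, 4.2559)]  |A|=1078.4747
8. canonical 5-gon: [(40.7127, 32.2618) (35.6091, 30.7315) (16.6265, 0) (75, 0) (75, 4.2559)]
9. shoelace: 1078.4747

Area of P6's cell: 1078.4747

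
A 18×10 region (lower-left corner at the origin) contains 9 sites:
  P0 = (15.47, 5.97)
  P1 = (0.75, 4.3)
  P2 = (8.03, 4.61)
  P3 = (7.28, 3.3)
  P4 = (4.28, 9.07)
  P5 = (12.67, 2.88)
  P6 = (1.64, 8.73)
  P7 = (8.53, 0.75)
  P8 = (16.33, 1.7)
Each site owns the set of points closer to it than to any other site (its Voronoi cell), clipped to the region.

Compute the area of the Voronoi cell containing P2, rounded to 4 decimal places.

Area of P2's cell: 26.3796

1. box [0,18]×[0,10]: [(0, 0) (18, 0) (18, 10) (0, 10)]
2. ⊥bis P2·P0 via (11.75,5.29): [(0, 0) (12.717, 0) (10.889, 10) (0, 10)]  |A|=118.0301
3. ⊥bis P2·P1 via (4.39,4.455): [(4.5797, 0) (12.717, 0) (10.889, 10) (4.1539, 10)]  |A|=74.3622
4. ⊥bis P2·P3 via (7.655,3.955): [(4.3302, 5.8585) (12.5012, 1.1805) (10.889, 10) (4.1539, 10)]  |A|=46.2081
5. ⊥bis P2·P4 via (6.155,6.84): [(4.7213, 5.6346) (12.5012, 1.1805) (10.889, 10) (9.9133, 10)]  |A|=32.8468
6. ⊥bis P2·P5 via (10.35,3.745): [(4.7213, 5.6346) (9.9404, 2.6465) (11.4789, 6.7729) (10.889, 10) (9.9133, 10)]  |A|=26.4357
7. ⊥bis P2·P6 via (4.835,6.67): [(4.7213, 5.6346) (9.9404, 2.6465) (11.4789, 6.7729) (10.889, 10) (9.9133, 10)]  |A|=26.4357
8. ⊥bis P2·P7 via (8.28,2.68): [(4.7213, 5.6346) (9.5864, 2.8492) (10.0378, 2.9077) (11.4789, 6.7729) (10.889, 10) (9.9133, 10)]  |A|=26.3796
9. ⊥bis P2·P8 via (12.18,3.155): [(4.7213, 5.6346) (9.5864, 2.8492) (10.0378, 2.9077) (11.4789, 6.7729) (10.889, 10) (9.9133, 10)]  |A|=26.3796
10. canonical 6-gon: [(4.7213, 5.6346) (9.5864, 2.8492) (10.0378, 2.9077) (11.4789, 6.7729) (10.889, 10) (9.9133, 10)]
11. shoelace: 26.3796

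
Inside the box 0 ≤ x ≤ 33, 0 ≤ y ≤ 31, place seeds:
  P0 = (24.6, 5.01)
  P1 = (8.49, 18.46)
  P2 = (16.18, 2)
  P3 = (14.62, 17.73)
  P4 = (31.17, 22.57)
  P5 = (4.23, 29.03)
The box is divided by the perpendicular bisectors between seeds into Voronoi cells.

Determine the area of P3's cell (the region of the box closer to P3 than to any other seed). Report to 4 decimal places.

Area of P3's cell: 200.3768

1. box [0,33]×[0,31]: [(0, 0) (33, 0) (33, 31) (0, 31)]
2. ⊥bis P3·P0 via (19.61,11.37): [(0, 0) (5.1184, 0) (33, 21.8757) (33, 31) (0, 31)]  |A|=718.0353
3. ⊥bis P3·P1 via (11.555,18.095): [(9.8414, 3.7057) (33, 21.8757) (33, 31) (13.0918, 31)]  |A|=377.3436
4. ⊥bis P3·P2 via (15.4,9.865): [(10.5173, 9.3808) (18.0234, 10.1252) (33, 21.8757) (33, 31) (13.0918, 31)]  |A|=356.2961
5. ⊥bis P3·P4 via (22.895,20.15): [(10.5173, 9.3808) (18.0234, 10.1252) (24.3704, 15.105) (19.7219, 31) (13.0918, 31)]  |A|=211.3989
6. ⊥bis P3·P5 via (9.425,23.38): [(12.5237, 26.2291) (10.5173, 9.3808) (18.0234, 10.1252) (24.3704, 15.105) (19.7219, 31) (17.7124, 31)]  |A|=200.3768
7. canonical 6-gon: [(12.5237, 26.2291) (10.5173, 9.3808) (18.0234, 10.1252) (24.3704, 15.105) (19.7219, 31) (17.7124, 31)]
8. shoelace: 200.3768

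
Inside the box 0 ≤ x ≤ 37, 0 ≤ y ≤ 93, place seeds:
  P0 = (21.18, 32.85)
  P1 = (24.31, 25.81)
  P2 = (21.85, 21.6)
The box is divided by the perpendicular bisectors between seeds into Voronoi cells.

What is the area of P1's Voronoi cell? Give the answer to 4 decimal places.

Area of P1's cell: 196.2594

1. box [0,37]×[0,93]: [(0, 0) (37, 0) (37, 93) (0, 93)]
2. ⊥bis P1·P0 via (22.745,29.33): [(0, 19.2175) (0, 0) (37, 0) (37, 35.6678)]  |A|=1015.3785
3. ⊥bis P1·P2 via (23.08,23.705): [(17.4684, 26.984) (37, 15.5712) (37, 35.6678)]  |A|=196.2594
4. canonical 3-gon: [(17.4684, 26.984) (37, 15.5712) (37, 35.6678)]
5. shoelace: 196.2594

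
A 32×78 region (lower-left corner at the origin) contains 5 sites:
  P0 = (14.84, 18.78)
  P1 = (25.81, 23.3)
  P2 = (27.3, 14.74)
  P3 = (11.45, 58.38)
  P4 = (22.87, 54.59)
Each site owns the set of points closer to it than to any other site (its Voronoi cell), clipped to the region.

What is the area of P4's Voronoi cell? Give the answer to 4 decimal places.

Area of P4's cell: 558.3931

1. box [0,32]×[0,78]: [(0, 0) (32, 0) (32, 78) (0, 78)]
2. ⊥bis P4·P0 via (18.855,36.685): [(0, 40.913) (32, 33.7374) (32, 78) (0, 78)]  |A|=1301.5935
3. ⊥bis P4·P1 via (24.34,38.945): [(0, 40.913) (13.3722, 37.9145) (32, 39.6647) (32, 78) (0, 78)]  |A|=1246.3866
4. ⊥bis P4·P2 via (25.085,34.665): [(0, 40.913) (13.3722, 37.9145) (32, 39.6647) (32, 78) (0, 78)]  |A|=1246.3866
5. ⊥bis P4·P3 via (17.16,56.485): [(11.1614, 38.4102) (13.3722, 37.9145) (32, 39.6647) (32, 78) (24.3003, 78)]  |A|=558.3931
6. canonical 5-gon: [(11.1614, 38.4102) (13.3722, 37.9145) (32, 39.6647) (32, 78) (24.3003, 78)]
7. shoelace: 558.3931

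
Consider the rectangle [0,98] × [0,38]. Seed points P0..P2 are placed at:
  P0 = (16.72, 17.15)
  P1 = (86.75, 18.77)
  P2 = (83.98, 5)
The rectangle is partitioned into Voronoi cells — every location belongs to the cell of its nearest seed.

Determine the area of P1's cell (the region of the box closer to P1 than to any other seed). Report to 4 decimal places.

Area of P1's cell: 1115.1524

1. box [0,98]×[0,38]: [(0, 0) (98, 0) (98, 38) (0, 38)]
2. ⊥bis P1·P0 via (51.735,17.96): [(52.1505, 0) (98, 0) (98, 38) (51.2714, 38)]  |A|=1758.9842
3. ⊥bis P1·P2 via (85.365,11.885): [(51.719, 18.6533) (98, 9.3433) (98, 38) (51.2714, 38)]  |A|=1115.1524
4. canonical 4-gon: [(51.719, 18.6533) (98, 9.3433) (98, 38) (51.2714, 38)]
5. shoelace: 1115.1524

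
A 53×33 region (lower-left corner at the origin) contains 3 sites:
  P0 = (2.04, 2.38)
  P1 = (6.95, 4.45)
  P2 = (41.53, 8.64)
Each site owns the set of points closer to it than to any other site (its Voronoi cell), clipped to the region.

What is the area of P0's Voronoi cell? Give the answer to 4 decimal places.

1. box [0,53]×[0,33]: [(0, 0) (53, 0) (53, 33) (0, 33)]
2. ⊥bis P0·P1 via (4.495,3.415): [(0, 14.0771) (0, 0) (5.9347, 0)]  |A|=41.7717
3. ⊥bis P0·P2 via (21.785,5.51): [(0, 14.0771) (0, 0) (5.9347, 0)]  |A|=41.7717
4. canonical 3-gon: [(0, 14.0771) (0, 0) (5.9347, 0)]
5. shoelace: 41.7717

Area of P0's cell: 41.7717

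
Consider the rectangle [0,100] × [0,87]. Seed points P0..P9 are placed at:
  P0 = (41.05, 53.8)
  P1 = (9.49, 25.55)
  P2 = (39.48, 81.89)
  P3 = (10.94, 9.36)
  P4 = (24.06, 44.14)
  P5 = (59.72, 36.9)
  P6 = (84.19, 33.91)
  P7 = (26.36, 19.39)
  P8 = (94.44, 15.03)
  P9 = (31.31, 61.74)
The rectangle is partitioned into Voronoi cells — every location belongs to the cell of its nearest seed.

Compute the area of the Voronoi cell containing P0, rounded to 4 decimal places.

1. box [0,100]×[0,87]: [(0, 0) (100, 0) (100, 87) (0, 87)]
2. ⊥bis P0·P1 via (25.27,39.675): [(0, 67.9058) (60.7839, 0) (100, 0) (100, 87) (0, 87)]  |A|=6636.2091
3. ⊥bis P0·P2 via (40.265,67.845): [(1.9703, 65.7046) (60.7839, 0) (100, 0) (100, 71.1837)]  |A|=4777.3968
4. ⊥bis P0·P3 via (25.995,31.58): [(1.9703, 65.7046) (42.566, 20.3524) (72.6046, 0) (100, 0) (100, 71.1837)]  |A|=4657.1069
5. ⊥bis P0·P4 via (32.555,48.97): [(22.3912, 66.846) (52.7488, 13.4532) (72.6046, 0) (100, 0) (100, 71.1837)]  |A|=4003.7518
6. ⊥bis P0·P5 via (50.385,45.35): [(72.3717, 69.6395) (22.3912, 66.846) (40.6979, 34.6483)]  |A|=830.1983
7. ⊥bis P0·P6 via (62.62,43.855): [(72.3717, 69.6395) (22.3912, 66.846) (40.6979, 34.6483)]  |A|=830.1983
8. ⊥bis P0·P7 via (33.705,36.595): [(72.3717, 69.6395) (22.3912, 66.846) (40.6979, 34.6483)]  |A|=830.1983
9. ⊥bis P0·P8 via (67.745,34.415): [(72.3717, 69.6395) (22.3912, 66.846) (40.6979, 34.6483)]  |A|=830.1983
10. ⊥bis P0·P9 via (36.18,57.77): [(72.3717, 69.6395) (44.5902, 68.0867) (31.0969, 51.5345) (40.6979, 34.6483)]  |A|=654.8486
11. canonical 4-gon: [(72.3717, 69.6395) (44.5902, 68.0867) (31.0969, 51.5345) (40.6979, 34.6483)]
12. shoelace: 654.8486

Area of P0's cell: 654.8486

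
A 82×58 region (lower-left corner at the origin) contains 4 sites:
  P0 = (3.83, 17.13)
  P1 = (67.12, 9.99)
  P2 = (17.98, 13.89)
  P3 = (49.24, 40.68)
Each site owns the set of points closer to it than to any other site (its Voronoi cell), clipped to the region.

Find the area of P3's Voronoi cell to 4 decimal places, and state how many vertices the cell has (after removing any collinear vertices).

Area of P3's cell: 1894.3232 (5 vertices)

1. box [0,82]×[0,58]: [(0, 0) (82, 0) (82, 58) (0, 58)]
2. ⊥bis P3·P0 via (26.535,28.905): [(41.5254, 0) (82, 0) (82, 58) (11.4461, 58)]  |A|=3219.8275
3. ⊥bis P3·P1 via (58.18,25.335): [(35.2996, 12.0048) (82, 39.2125) (82, 58) (11.4461, 58)]  |A|=2061.2602
4. ⊥bis P3·P2 via (33.61,27.285): [(17.82, 45.7096) (42.9069, 16.4369) (82, 39.2125) (82, 58) (11.4461, 58)]  |A|=1894.3232
5. canonical 5-gon: [(17.82, 45.7096) (42.9069, 16.4369) (82, 39.2125) (82, 58) (11.4461, 58)]
6. shoelace: 1894.3232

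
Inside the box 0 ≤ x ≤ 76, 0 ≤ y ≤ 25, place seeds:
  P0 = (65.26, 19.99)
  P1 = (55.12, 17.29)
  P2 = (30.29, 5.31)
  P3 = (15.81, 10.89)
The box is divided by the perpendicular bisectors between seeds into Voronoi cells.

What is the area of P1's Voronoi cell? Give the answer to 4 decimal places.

1. box [0,76]×[0,25]: [(0, 0) (76, 0) (76, 25) (0, 25)]
2. ⊥bis P1·P0 via (60.19,18.64): [(0, 0) (65.1533, 0) (58.4965, 25) (0, 25)]  |A|=1545.6228
3. ⊥bis P1·P2 via (42.705,11.3): [(48.157, 0) (65.1533, 0) (58.4965, 25) (36.095, 25)]  |A|=492.4722
4. ⊥bis P1·P3 via (35.465,14.09): [(48.157, 0) (65.1533, 0) (58.4965, 25) (36.095, 25)]  |A|=492.4722
5. canonical 4-gon: [(48.157, 0) (65.1533, 0) (58.4965, 25) (36.095, 25)]
6. shoelace: 492.4722

Area of P1's cell: 492.4722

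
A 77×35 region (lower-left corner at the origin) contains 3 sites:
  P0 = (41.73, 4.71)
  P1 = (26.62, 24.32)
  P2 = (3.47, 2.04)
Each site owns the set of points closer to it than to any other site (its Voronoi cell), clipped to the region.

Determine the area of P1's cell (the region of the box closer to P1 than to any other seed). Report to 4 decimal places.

1. box [0,77]×[0,35]: [(0, 0) (77, 0) (77, 35) (0, 35)]
2. ⊥bis P1·P0 via (34.175,14.515): [(0, 0) (15.3372, 0) (60.7608, 35) (0, 35)]  |A|=1331.7143
3. ⊥bis P1·P2 via (15.045,13.18): [(0, 28.8125) (22.4529, 5.4828) (60.7608, 35) (0, 35)]  |A|=966.2067
4. canonical 4-gon: [(0, 28.8125) (22.4529, 5.4828) (60.7608, 35) (0, 35)]
5. shoelace: 966.2067

Area of P1's cell: 966.2067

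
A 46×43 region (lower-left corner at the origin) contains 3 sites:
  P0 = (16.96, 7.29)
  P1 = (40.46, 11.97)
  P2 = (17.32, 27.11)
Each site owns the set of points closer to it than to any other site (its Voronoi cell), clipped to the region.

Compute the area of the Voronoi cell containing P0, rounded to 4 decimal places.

1. box [0,46]×[0,43]: [(0, 0) (46, 0) (46, 43) (0, 43)]
2. ⊥bis P0·P1 via (28.71,9.63): [(0, 0) (30.6278, 0) (22.0644, 43) (0, 43)]  |A|=1132.8824
3. ⊥bis P0·P2 via (17.14,17.2): [(0, 17.5113) (0, 0) (30.6278, 0) (27.239, 17.0166)]  |A|=499.0853
4. canonical 4-gon: [(0, 17.5113) (0, 0) (30.6278, 0) (27.239, 17.0166)]
5. shoelace: 499.0853

Area of P0's cell: 499.0853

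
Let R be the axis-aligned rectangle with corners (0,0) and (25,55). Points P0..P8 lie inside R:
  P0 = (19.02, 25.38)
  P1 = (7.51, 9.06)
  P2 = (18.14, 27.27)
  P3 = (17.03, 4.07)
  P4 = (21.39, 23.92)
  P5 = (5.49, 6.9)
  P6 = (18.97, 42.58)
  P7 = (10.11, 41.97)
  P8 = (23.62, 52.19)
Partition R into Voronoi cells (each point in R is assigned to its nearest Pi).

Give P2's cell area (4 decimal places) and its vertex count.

1. box [0,25]×[0,55]: [(0, 0) (25, 0) (25, 55) (0, 55)]
2. ⊥bis P2·P0 via (18.58,26.325): [(0, 17.674) (25, 29.3142) (25, 55) (0, 55)]  |A|=787.6475
3. ⊥bis P2·P1 via (12.825,18.165): [(0, 25.6515) (7.6023, 21.2137) (25, 29.3142) (25, 55) (0, 55)]  |A|=757.3235
4. ⊥bis P2·P3 via (17.585,15.67): [(0, 25.6515) (7.6023, 21.2137) (25, 29.3142) (25, 55) (0, 55)]  |A|=757.3235
5. ⊥bis P2·P4 via (19.765,25.595): [(0, 25.6515) (7.6023, 21.2137) (22.3054, 28.0596) (25, 30.6737) (25, 55) (0, 55)]  |A|=755.4919
6. ⊥bis P2·P5 via (11.815,17.085): [(0, 25.6515) (7.6023, 21.2137) (22.3054, 28.0596) (25, 30.6737) (25, 55) (0, 55)]  |A|=755.4919
7. ⊥bis P2·P6 via (18.555,34.925): [(0, 35.9309) (0, 25.6515) (7.6023, 21.2137) (22.3054, 28.0596) (25, 30.6737) (25, 34.5756)]  |A|=261.8233
8. ⊥bis P2·P7 via (14.125,34.62): [(15.0329, 35.1159) (0, 26.9041) (0, 25.6515) (7.6023, 21.2137) (22.3054, 28.0596) (25, 30.6737) (25, 34.5756)]  |A|=193.9737
9. ⊥bis P2·P8 via (20.88,39.73): [(15.0329, 35.1159) (0, 26.9041) (0, 25.6515) (7.6023, 21.2137) (22.3054, 28.0596) (25, 30.6737) (25, 34.5756)]  |A|=193.9737
10. canonical 7-gon: [(15.0329, 35.1159) (0, 26.9041) (0, 25.6515) (7.6023, 21.2137) (22.3054, 28.0596) (25, 30.6737) (25, 34.5756)]
11. shoelace: 193.9737

Area of P2's cell: 193.9737 (7 vertices)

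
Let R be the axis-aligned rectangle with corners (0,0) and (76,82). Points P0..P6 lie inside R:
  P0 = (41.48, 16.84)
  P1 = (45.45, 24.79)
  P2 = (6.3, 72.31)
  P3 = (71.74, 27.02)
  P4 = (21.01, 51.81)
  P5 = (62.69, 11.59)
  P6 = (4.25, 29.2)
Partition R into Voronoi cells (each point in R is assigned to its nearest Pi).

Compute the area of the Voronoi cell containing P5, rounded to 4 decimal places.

Area of P5's cell: 489.0170

1. box [0,76]×[0,82]: [(0, 0) (76, 0) (76, 82) (0, 82)]
2. ⊥bis P5·P0 via (52.085,14.215): [(48.5664, 0) (76, 0) (76, 82) (68.8635, 82)]  |A|=1417.3741
3. ⊥bis P5·P1 via (54.07,18.19): [(52.5907, 16.2579) (48.5664, 0) (76, 0) (76, 46.8319)]  |A|=771.158
4. ⊥bis P5·P2 via (34.495,41.95): [(52.5907, 16.2579) (48.5664, 0) (76, 0) (76, 46.8319)]  |A|=771.158
5. ⊥bis P5·P3 via (67.215,19.305): [(58.7328, 24.28) (52.5907, 16.2579) (48.5664, 0) (76, 0) (76, 14.1524)]  |A|=489.017
6. ⊥bis P5·P4 via (41.85,31.7): [(58.7328, 24.28) (52.5907, 16.2579) (48.5664, 0) (76, 0) (76, 14.1524)]  |A|=489.017
7. ⊥bis P5·P6 via (33.47,20.395): [(58.7328, 24.28) (52.5907, 16.2579) (48.5664, 0) (76, 0) (76, 14.1524)]  |A|=489.017
8. canonical 5-gon: [(58.7328, 24.28) (52.5907, 16.2579) (48.5664, 0) (76, 0) (76, 14.1524)]
9. shoelace: 489.017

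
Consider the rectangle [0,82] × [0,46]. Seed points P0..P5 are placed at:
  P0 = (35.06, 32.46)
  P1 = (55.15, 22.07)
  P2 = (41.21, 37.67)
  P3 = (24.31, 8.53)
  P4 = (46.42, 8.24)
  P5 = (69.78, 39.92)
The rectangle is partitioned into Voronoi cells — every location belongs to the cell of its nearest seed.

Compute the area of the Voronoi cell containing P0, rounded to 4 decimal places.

Area of P0's cell: 799.8339

1. box [0,82]×[0,46]: [(0, 0) (82, 0) (82, 46) (0, 46)]
2. ⊥bis P0·P1 via (45.105,27.265): [(0, 0) (31.0043, 0) (54.7942, 46) (0, 46)]  |A|=1973.3659
3. ⊥bis P0·P2 via (38.135,35.065): [(0, 0) (31.0043, 0) (44.9677, 26.9995) (28.8714, 46) (0, 46)]  |A|=1727.0925
4. ⊥bis P0·P3 via (29.685,20.495): [(0, 33.8303) (39.3567, 16.1502) (44.9677, 26.9995) (28.8714, 46) (0, 46)]  |A|=811.0048
5. ⊥bis P0·P4 via (40.74,20.35): [(0, 33.8303) (35.4896, 17.8874) (41.7814, 20.8384) (44.9677, 26.9995) (28.8714, 46) (0, 46)]  |A|=799.8339
6. ⊥bis P0·P5 via (52.42,36.19): [(0, 33.8303) (35.4896, 17.8874) (41.7814, 20.8384) (44.9677, 26.9995) (28.8714, 46) (0, 46)]  |A|=799.8339
7. canonical 6-gon: [(0, 33.8303) (35.4896, 17.8874) (41.7814, 20.8384) (44.9677, 26.9995) (28.8714, 46) (0, 46)]
8. shoelace: 799.8339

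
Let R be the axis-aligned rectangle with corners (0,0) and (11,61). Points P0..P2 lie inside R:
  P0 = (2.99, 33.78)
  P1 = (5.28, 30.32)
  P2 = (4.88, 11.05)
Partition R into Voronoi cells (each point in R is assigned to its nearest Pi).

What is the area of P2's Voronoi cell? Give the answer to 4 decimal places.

1. box [0,11]×[0,61]: [(0, 0) (11, 0) (11, 61) (0, 61)]
2. ⊥bis P2·P0 via (3.935,22.415): [(0, 22.0878) (0, 0) (11, 0) (11, 23.0025)]  |A|=247.9964
3. ⊥bis P2·P1 via (5.08,20.685): [(0, 20.7904) (0, 0) (11, 0) (11, 20.5621)]  |A|=227.4391
4. canonical 4-gon: [(0, 20.7904) (0, 0) (11, 0) (11, 20.5621)]
5. shoelace: 227.4391

Area of P2's cell: 227.4391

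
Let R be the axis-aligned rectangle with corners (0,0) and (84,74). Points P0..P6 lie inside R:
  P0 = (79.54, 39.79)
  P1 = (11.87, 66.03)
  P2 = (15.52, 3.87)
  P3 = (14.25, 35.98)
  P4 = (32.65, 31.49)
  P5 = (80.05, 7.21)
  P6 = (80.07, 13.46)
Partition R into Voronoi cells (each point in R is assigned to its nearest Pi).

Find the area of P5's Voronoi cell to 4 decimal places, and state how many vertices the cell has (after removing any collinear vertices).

Area of P5's cell: 359.7358 (5 vertices)

1. box [0,84]×[0,74]: [(0, 0) (84, 0) (84, 74) (0, 74)]
2. ⊥bis P5·P0 via (79.795,23.5): [(0, 22.2509) (0, 0) (84, 0) (84, 23.5658)]  |A|=1924.3027
3. ⊥bis P5·P1 via (45.96,36.62): [(34.023, 22.7835) (14.3673, 0) (84, 0) (84, 23.5658)]  |A|=1382.1122
4. ⊥bis P5·P2 via (47.785,5.54): [(46.8821, 22.9848) (48.0717, 0) (84, 0) (84, 23.5658)]  |A|=850.2589
5. ⊥bis P5·P3 via (47.15,21.595): [(47.7637, 22.9986) (46.9748, 21.1942) (48.0717, 0) (84, 0) (84, 23.5658)]  |A|=849.4689
6. ⊥bis P5·P4 via (56.35,19.35): [(58.3035, 23.1636) (47.9218, 2.8963) (48.0717, 0) (84, 0) (84, 23.5658)]  |A|=735.447
7. ⊥bis P5·P6 via (80.06,10.335): [(51.7785, 10.4255) (47.9218, 2.8963) (48.0717, 0) (84, 0) (84, 10.3224)]  |A|=359.7358
8. canonical 5-gon: [(51.7785, 10.4255) (47.9218, 2.8963) (48.0717, 0) (84, 0) (84, 10.3224)]
9. shoelace: 359.7358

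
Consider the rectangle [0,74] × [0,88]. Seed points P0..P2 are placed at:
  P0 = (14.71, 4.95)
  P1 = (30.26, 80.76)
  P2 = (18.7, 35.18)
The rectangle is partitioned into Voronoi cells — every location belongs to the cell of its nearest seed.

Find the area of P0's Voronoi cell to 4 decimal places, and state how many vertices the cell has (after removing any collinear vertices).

1. box [0,74]×[0,88]: [(0, 0) (74, 0) (74, 88) (0, 88)]
2. ⊥bis P0·P1 via (22.485,42.855): [(0, 47.4671) (0, 0) (74, 0) (74, 32.2883)]  |A|=2950.9506
3. ⊥bis P0·P2 via (16.705,20.065): [(0, 22.2699) (0, 0) (74, 0) (74, 12.5027)]  |A|=1286.5863
4. canonical 4-gon: [(0, 22.2699) (0, 0) (74, 0) (74, 12.5027)]
5. shoelace: 1286.5863

Area of P0's cell: 1286.5863 (4 vertices)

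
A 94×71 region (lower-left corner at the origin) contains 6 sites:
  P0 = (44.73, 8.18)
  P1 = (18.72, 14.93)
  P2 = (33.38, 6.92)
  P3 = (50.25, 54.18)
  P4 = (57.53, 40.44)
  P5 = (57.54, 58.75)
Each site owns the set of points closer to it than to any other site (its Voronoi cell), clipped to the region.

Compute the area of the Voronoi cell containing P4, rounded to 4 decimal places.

1. box [0,94]×[0,71]: [(0, 0) (94, 0) (94, 71) (0, 71)]
2. ⊥bis P4·P0 via (51.13,24.31): [(0, 44.5972) (94, 7.3002) (94, 71) (0, 71)]  |A|=4234.8235
3. ⊥bis P4·P1 via (38.125,27.685): [(36.5377, 30.0999) (94, 7.3002) (94, 71) (9.6538, 71)]  |A|=3555.0527
4. ⊥bis P4·P2 via (45.455,23.68): [(36.5318, 30.1089) (36.5523, 30.0941) (94, 7.3002) (94, 71) (9.6538, 71)]  |A|=3555.0527
5. ⊥bis P4·P3 via (53.89,47.31): [(32.6297, 36.0454) (36.5318, 30.1089) (36.5523, 30.0941) (94, 7.3002) (94, 68.5619)]  |A|=2006.0962
6. ⊥bis P4·P5 via (57.535,49.595): [(58.2019, 49.5946) (32.6297, 36.0454) (36.5318, 30.1089) (36.5523, 30.0941) (94, 7.3002) (94, 49.5751)]  |A|=1666.251
7. canonical 6-gon: [(58.2019, 49.5946) (32.6297, 36.0454) (36.5318, 30.1089) (36.5523, 30.0941) (94, 7.3002) (94, 49.5751)]
8. shoelace: 1666.251

Area of P4's cell: 1666.2510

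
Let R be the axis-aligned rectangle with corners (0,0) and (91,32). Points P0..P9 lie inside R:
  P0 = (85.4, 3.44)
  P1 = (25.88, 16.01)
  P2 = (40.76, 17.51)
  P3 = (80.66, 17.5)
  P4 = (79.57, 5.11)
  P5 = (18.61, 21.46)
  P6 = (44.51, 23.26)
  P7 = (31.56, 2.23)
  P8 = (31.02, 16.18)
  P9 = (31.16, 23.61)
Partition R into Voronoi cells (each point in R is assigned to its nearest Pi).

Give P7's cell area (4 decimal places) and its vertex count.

1. box [0,91]×[0,32]: [(0, 0) (91, 0) (91, 32) (0, 32)]
2. ⊥bis P7·P0 via (58.48,2.835): [(0, 0) (58.5437, 0) (57.8245, 32) (0, 32)]  |A|=1861.8922
3. ⊥bis P7·P1 via (28.72,9.12): [(6.5944, 0) (58.5437, 0) (58.0669, 21.2165)]  |A|=551.0928
4. ⊥bis P7·P2 via (36.16,9.87): [(33.8759, 11.2452) (6.5944, 0) (52.5528, 0)]  |A|=258.4065
5. ⊥bis P7·P3 via (56.11,9.865): [(33.8759, 11.2452) (6.5944, 0) (52.5528, 0)]  |A|=258.4065
6. ⊥bis P7·P4 via (55.565,3.67): [(33.8759, 11.2452) (6.5944, 0) (52.5528, 0)]  |A|=258.4065
7. ⊥bis P7·P5 via (25.085,11.845): [(33.8759, 11.2452) (8.9183, 0.9579) (7.4959, 0) (52.5528, 0)]  |A|=257.9747
8. ⊥bis P7·P6 via (38.035,12.745): [(33.8759, 11.2452) (8.9183, 0.9579) (7.4959, 0) (52.5528, 0)]  |A|=257.9747
9. ⊥bis P7·P8 via (31.29,9.205): [(36.9036, 9.4223) (28.6812, 9.104) (8.9183, 0.9579) (7.4959, 0) (52.5528, 0)]  |A|=249.9985
10. ⊥bis P7·P9 via (31.36,12.92): [(36.9036, 9.4223) (28.6812, 9.104) (8.9183, 0.9579) (7.4959, 0) (52.5528, 0)]  |A|=249.9985
11. canonical 5-gon: [(36.9036, 9.4223) (28.6812, 9.104) (8.9183, 0.9579) (7.4959, 0) (52.5528, 0)]
12. shoelace: 249.9985

Area of P7's cell: 249.9985 (5 vertices)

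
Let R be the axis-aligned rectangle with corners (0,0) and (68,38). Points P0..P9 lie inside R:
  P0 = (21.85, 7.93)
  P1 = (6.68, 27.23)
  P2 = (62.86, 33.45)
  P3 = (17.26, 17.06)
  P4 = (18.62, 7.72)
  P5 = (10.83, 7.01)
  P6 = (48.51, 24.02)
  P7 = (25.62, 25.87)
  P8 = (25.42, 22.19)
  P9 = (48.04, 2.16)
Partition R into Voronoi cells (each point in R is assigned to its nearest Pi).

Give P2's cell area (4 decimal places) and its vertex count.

Area of P2's cell: 256.0347 (4 vertices)

1. box [0,68]×[0,38]: [(0, 0) (68, 0) (68, 38) (0, 38)]
2. ⊥bis P2·P0 via (42.355,20.69): [(55.2301, 0) (68, 0) (68, 38) (31.5832, 38)]  |A|=934.5467
3. ⊥bis P2·P1 via (34.77,30.34): [(34.4281, 33.4284) (55.2301, 0) (68, 0) (68, 38) (33.9219, 38)]  |A|=929.2009
4. ⊥bis P2·P3 via (40.06,25.255): [(40.8062, 23.1788) (55.2301, 0) (68, 0) (68, 38) (35.4791, 38)]  |A|=905.6761
5. ⊥bis P2·P4 via (40.74,20.585): [(40.8062, 23.1788) (55.2301, 0) (68, 0) (68, 38) (35.4791, 38)]  |A|=905.6761
6. ⊥bis P2·P5 via (36.845,20.23): [(40.8062, 23.1788) (55.2301, 0) (68, 0) (68, 38) (35.4791, 38)]  |A|=905.6761
7. ⊥bis P2·P6 via (55.685,28.735): [(68, 9.9948) (68, 38) (49.5966, 38)]  |A|=257.696
8. ⊥bis P2·P7 via (44.24,29.66): [(68, 9.9948) (68, 38) (49.5966, 38)]  |A|=257.696
9. ⊥bis P2·P8 via (44.14,27.82): [(68, 9.9948) (68, 38) (49.5966, 38)]  |A|=257.696
10. ⊥bis P2·P9 via (55.45,17.805): [(66.2195, 12.7042) (68, 11.8609) (68, 38) (49.5966, 38)]  |A|=256.0347
11. canonical 4-gon: [(66.2195, 12.7042) (68, 11.8609) (68, 38) (49.5966, 38)]
12. shoelace: 256.0347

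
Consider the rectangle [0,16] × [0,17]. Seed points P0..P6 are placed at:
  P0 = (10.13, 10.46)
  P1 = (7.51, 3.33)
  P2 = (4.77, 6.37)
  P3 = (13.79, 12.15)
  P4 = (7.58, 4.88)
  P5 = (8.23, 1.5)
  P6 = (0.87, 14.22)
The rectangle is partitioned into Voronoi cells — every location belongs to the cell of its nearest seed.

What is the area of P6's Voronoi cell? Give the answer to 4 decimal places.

1. box [0,16]×[0,17]: [(0, 0) (16, 0) (16, 17) (0, 17)]
2. ⊥bis P6·P0 via (5.5,12.34): [(0, 0) (0.4894, 0) (7.3922, 17) (0, 17)]  |A|=66.9932
3. ⊥bis P6·P1 via (4.19,8.775): [(0, 6.2202) (4.0072, 8.6635) (7.3922, 17) (0, 17)]  |A|=52.4106
4. ⊥bis P6·P2 via (2.82,10.295): [(0, 8.894) (5.1371, 11.4461) (7.3922, 17) (0, 17)]  |A|=41.3481
5. ⊥bis P6·P3 via (7.33,13.185): [(0, 8.894) (5.1371, 11.4461) (7.3922, 17) (0, 17)]  |A|=41.3481
6. ⊥bis P6·P4 via (4.225,9.55): [(0, 8.894) (5.1371, 11.4461) (7.3922, 17) (0, 17)]  |A|=41.3481
7. ⊥bis P6·P5 via (4.55,7.86): [(0, 8.894) (5.1371, 11.4461) (7.3922, 17) (0, 17)]  |A|=41.3481
8. canonical 4-gon: [(0, 8.894) (5.1371, 11.4461) (7.3922, 17) (0, 17)]
9. shoelace: 41.3481

Area of P6's cell: 41.3481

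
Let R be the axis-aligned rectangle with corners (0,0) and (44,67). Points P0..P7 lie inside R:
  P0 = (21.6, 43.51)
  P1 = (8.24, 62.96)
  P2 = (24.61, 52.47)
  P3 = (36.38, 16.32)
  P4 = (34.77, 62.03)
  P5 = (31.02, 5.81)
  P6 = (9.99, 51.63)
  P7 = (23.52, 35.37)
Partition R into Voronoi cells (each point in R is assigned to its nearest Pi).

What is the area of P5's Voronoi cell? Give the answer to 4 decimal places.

1. box [0,44]×[0,67]: [(0, 0) (44, 0) (44, 67) (0, 67)]
2. ⊥bis P5·P0 via (26.31,24.66): [(0, 18.086) (0, 0) (44, 0) (44, 29.0802)]  |A|=1037.6552
3. ⊥bis P5·P1 via (19.63,34.385): [(0, 18.086) (0, 0) (44, 0) (44, 29.0802)]  |A|=1037.6552
4. ⊥bis P5·P2 via (27.815,29.14): [(0, 18.086) (0, 0) (44, 0) (44, 29.0802)]  |A|=1037.6552
5. ⊥bis P5·P3 via (33.7,11.065): [(13.3784, 21.4288) (0, 18.086) (0, 0) (44, 0) (44, 5.8121)]  |A|=681.4027
6. ⊥bis P5·P4 via (32.895,33.92): [(13.3784, 21.4288) (0, 18.086) (0, 0) (44, 0) (44, 5.8121)]  |A|=681.4027
7. ⊥bis P5·P6 via (20.505,28.72): [(13.3784, 21.4288) (0, 18.086) (0, 0) (44, 0) (44, 5.8121)]  |A|=681.4027
8. ⊥bis P5·P7 via (27.27,20.59): [(19.0918, 18.515) (0, 13.671) (0, 0) (44, 0) (44, 5.8121)]  |A|=610.2174
9. canonical 5-gon: [(19.0918, 18.515) (0, 13.671) (0, 0) (44, 0) (44, 5.8121)]
10. shoelace: 610.2174

Area of P5's cell: 610.2174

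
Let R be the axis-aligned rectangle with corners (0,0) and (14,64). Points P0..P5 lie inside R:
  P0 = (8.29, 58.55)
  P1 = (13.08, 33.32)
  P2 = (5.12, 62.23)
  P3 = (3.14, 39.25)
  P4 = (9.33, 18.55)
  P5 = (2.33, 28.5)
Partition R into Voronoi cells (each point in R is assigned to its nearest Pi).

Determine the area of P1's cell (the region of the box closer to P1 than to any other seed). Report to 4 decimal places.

Area of P1's cell: 92.1264

1. box [0,14]×[0,64]: [(0, 0) (14, 0) (14, 64) (0, 64)]
2. ⊥bis P1·P0 via (10.685,45.935): [(0, 43.9064) (0, 0) (14, 0) (14, 46.5644)]  |A|=633.2955
3. ⊥bis P1·P2 via (9.1,47.775): [(0, 43.9064) (0, 0) (14, 0) (14, 46.5644)]  |A|=633.2955
4. ⊥bis P1·P3 via (8.11,36.285): [(0, 22.6908) (0, 0) (14, 0) (14, 46.158)]  |A|=481.9415
5. ⊥bis P1·P4 via (11.205,25.935): [(3.1548, 27.9789) (14, 25.2254) (14, 46.158)]  |A|=113.5095
6. ⊥bis P1·P5 via (7.705,30.91): [(6.5029, 33.5911) (9.7726, 26.2987) (14, 25.2254) (14, 46.158)]  |A|=92.1264
7. canonical 4-gon: [(6.5029, 33.5911) (9.7726, 26.2987) (14, 25.2254) (14, 46.158)]
8. shoelace: 92.1264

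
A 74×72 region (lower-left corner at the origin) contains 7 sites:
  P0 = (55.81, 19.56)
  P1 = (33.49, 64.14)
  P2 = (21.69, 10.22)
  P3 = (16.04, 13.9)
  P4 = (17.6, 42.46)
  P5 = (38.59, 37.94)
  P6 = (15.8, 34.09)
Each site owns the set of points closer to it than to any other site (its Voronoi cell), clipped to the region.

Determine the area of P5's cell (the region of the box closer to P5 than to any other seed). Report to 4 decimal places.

Area of P5's cell: 915.9744

1. box [0,74]×[0,72]: [(0, 0) (74, 0) (74, 72) (0, 72)]
2. ⊥bis P5·P0 via (47.2,28.75): [(0, 0) (16.5133, 0) (74, 53.8586) (74, 72) (0, 72)]  |A|=3779.9235
3. ⊥bis P5·P1 via (36.04,51.04): [(0, 44.0246) (0, 0) (16.5133, 0) (74, 53.8586) (74, 58.4292)]  |A|=2242.7119
4. ⊥bis P5·P2 via (30.14,24.08): [(0, 44.0246) (0, 42.4554) (37.4552, 19.6202) (74, 53.8586) (74, 58.4292)]  |A|=1285.6281
5. ⊥bis P5·P3 via (27.315,25.92): [(6.6369, 45.3165) (27.6734, 25.5838) (37.4552, 19.6202) (74, 53.8586) (74, 58.4292)]  |A|=1184.8453
6. ⊥bis P5·P4 via (28.095,40.2): [(30.1838, 49.9001) (25.4056, 27.711) (27.6734, 25.5838) (37.4552, 19.6202) (74, 53.8586) (74, 58.4292)]  |A|=934.5542
7. ⊥bis P5·P6 via (27.195,36.015): [(30.1838, 49.9001) (27.1945, 36.0181) (29.1046, 24.7113) (37.4552, 19.6202) (74, 53.8586) (74, 58.4292)]  |A|=915.9744
8. canonical 6-gon: [(30.1838, 49.9001) (27.1945, 36.0181) (29.1046, 24.7113) (37.4552, 19.6202) (74, 53.8586) (74, 58.4292)]
9. shoelace: 915.9744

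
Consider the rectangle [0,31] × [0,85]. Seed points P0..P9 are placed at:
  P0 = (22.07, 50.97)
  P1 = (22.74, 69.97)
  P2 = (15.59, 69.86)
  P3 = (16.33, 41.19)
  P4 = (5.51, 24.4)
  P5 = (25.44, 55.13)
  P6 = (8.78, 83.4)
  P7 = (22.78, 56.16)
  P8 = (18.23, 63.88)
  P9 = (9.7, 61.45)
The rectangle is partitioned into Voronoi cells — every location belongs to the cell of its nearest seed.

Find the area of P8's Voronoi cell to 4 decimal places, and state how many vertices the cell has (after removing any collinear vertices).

1. box [0,31]×[0,85]: [(0, 0) (31, 0) (31, 85) (0, 85)]
2. ⊥bis P8·P0 via (20.15,57.425): [(0, 51.4315) (31, 60.6523) (31, 85) (0, 85)]  |A|=897.7015
3. ⊥bis P8·P1 via (20.485,66.925): [(0, 82.0953) (0, 51.4315) (29.5412, 60.2184)]  |A|=452.9232
4. ⊥bis P8·P2 via (16.91,66.87): [(19.1963, 67.8793) (0, 59.4047) (0, 51.4315) (29.5412, 60.2184)]  |A|=235.135
5. ⊥bis P8·P3 via (17.28,52.535): [(19.1963, 67.8793) (0, 59.4047) (0, 53.982) (6.691, 53.4217) (29.5412, 60.2184)]  |A|=226.6024
6. ⊥bis P8·P4 via (11.87,44.14): [(19.1963, 67.8793) (0, 59.4047) (0, 53.982) (6.691, 53.4217) (29.5412, 60.2184)]  |A|=226.6024
7. ⊥bis P8·P5 via (21.835,59.505): [(25.9386, 62.8863) (19.1963, 67.8793) (0, 59.4047) (0, 53.982) (6.691, 53.4217) (18.8366, 57.0343)]  |A|=206.5873
8. ⊥bis P8·P6 via (13.505,73.64): [(25.9386, 62.8863) (19.1963, 67.8793) (0, 59.4047) (0, 53.982) (6.691, 53.4217) (18.8366, 57.0343)]  |A|=206.5873
9. ⊥bis P8·P7 via (20.505,60.02): [(25.6858, 63.0735) (19.1963, 67.8793) (0, 59.4047) (0, 53.982) (6.691, 53.4217) (11.9777, 54.9942)]  |A|=191.459
10. ⊥bis P8·P9 via (13.965,62.665): [(15.5504, 57.0999) (25.6858, 63.0735) (19.1963, 67.8793) (13.2299, 65.2453)]  |A|=71.0935
11. canonical 4-gon: [(15.5504, 57.0999) (25.6858, 63.0735) (19.1963, 67.8793) (13.2299, 65.2453)]
12. shoelace: 71.0935

Area of P8's cell: 71.0935 (4 vertices)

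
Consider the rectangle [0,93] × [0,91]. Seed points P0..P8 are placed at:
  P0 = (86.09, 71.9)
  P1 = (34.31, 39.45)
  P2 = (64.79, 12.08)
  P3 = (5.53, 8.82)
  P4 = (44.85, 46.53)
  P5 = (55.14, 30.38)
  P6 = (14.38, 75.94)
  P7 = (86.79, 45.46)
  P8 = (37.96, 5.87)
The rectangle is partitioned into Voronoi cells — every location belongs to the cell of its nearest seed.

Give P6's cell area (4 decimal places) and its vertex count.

Area of P6's cell: 1539.6146 (5 vertices)

1. box [0,93]×[0,91]: [(0, 0) (93, 0) (93, 91) (0, 91)]
2. ⊥bis P6·P0 via (50.235,73.92): [(0, 0) (46.0705, 0) (51.1973, 91) (0, 91)]  |A|=4425.6825
3. ⊥bis P6·P1 via (24.345,57.695): [(0, 44.3983) (50.1138, 71.7693) (51.1973, 91) (0, 91)]  |A|=1659.9728
4. ⊥bis P6·P2 via (39.585,44.01): [(0, 44.3983) (50.1138, 71.7693) (51.1973, 91) (0, 91)]  |A|=1659.9728
5. ⊥bis P6·P3 via (9.955,42.38): [(0, 44.3983) (50.1138, 71.7693) (51.1973, 91) (0, 91)]  |A|=1659.9728
6. ⊥bis P6·P4 via (29.615,61.235): [(0, 44.3983) (28.2643, 59.8356) (50.7542, 83.1361) (51.1973, 91) (0, 91)]  |A|=1539.6146
7. ⊥bis P6·P5 via (34.76,53.16): [(0, 44.3983) (28.2643, 59.8356) (50.7542, 83.1361) (51.1973, 91) (0, 91)]  |A|=1539.6146
8. ⊥bis P6·P7 via (50.585,60.7): [(0, 44.3983) (28.2643, 59.8356) (50.7542, 83.1361) (51.1973, 91) (0, 91)]  |A|=1539.6146
9. ⊥bis P6·P8 via (26.17,40.905): [(0, 44.3983) (28.2643, 59.8356) (50.7542, 83.1361) (51.1973, 91) (0, 91)]  |A|=1539.6146
10. canonical 5-gon: [(0, 44.3983) (28.2643, 59.8356) (50.7542, 83.1361) (51.1973, 91) (0, 91)]
11. shoelace: 1539.6146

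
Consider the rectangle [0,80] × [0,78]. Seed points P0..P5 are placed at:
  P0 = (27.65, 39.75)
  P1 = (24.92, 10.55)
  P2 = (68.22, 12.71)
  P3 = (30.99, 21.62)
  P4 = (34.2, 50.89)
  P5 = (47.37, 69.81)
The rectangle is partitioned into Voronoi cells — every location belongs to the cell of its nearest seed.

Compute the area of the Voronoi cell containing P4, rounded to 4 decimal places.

1. box [0,80]×[0,78]: [(0, 0) (80, 0) (80, 78) (0, 78)]
2. ⊥bis P4·P0 via (30.925,45.32): [(0, 63.503) (80, 16.4653) (80, 78) (0, 78)]  |A|=3041.2671
3. ⊥bis P4·P1 via (29.56,30.72): [(0, 63.503) (72.5928, 20.8205) (80, 19.1165) (80, 78) (0, 78)]  |A|=3031.448
4. ⊥bis P4·P2 via (51.21,31.8): [(0, 63.503) (52.2871, 32.7597) (80, 57.4531) (80, 78) (0, 78)]  |A|=2473.3211
5. ⊥bis P4·P3 via (32.595,36.255): [(0, 63.503) (49.4945, 34.4017) (53.6218, 33.949) (80, 57.4531) (80, 78) (0, 78)]  |A|=2470.5648
6. ⊥bis P4·P5 via (40.785,60.35): [(0, 63.503) (49.4945, 34.4017) (53.6218, 33.949) (64.6262, 43.7544) (15.429, 78) (0, 78)]  |A|=1206.9875
7. canonical 6-gon: [(0, 63.503) (49.4945, 34.4017) (53.6218, 33.949) (64.6262, 43.7544) (15.429, 78) (0, 78)]
8. shoelace: 1206.9875

Area of P4's cell: 1206.9875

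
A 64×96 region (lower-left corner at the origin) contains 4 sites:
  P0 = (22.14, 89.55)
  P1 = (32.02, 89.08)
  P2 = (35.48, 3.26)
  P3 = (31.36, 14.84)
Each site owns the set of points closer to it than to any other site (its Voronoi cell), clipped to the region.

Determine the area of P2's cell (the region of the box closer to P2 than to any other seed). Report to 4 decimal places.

Area of P2's cell: 558.2040

1. box [0,64]×[0,96]: [(0, 0) (64, 0) (64, 96) (0, 96)]
2. ⊥bis P2·P0 via (28.81,46.405): [(0, 41.9511) (0, 0) (64, 0) (64, 51.8452)]  |A|=3001.4821
3. ⊥bis P2·P1 via (33.75,46.17): [(25.0108, 45.8177) (0, 41.9511) (0, 0) (64, 0) (64, 47.3896)]  |A|=2914.6218
4. ⊥bis P2·P3 via (33.42,9.05): [(7.9833, 0) (64, 0) (64, 19.9299)]  |A|=558.204
5. canonical 3-gon: [(7.9833, 0) (64, 0) (64, 19.9299)]
6. shoelace: 558.204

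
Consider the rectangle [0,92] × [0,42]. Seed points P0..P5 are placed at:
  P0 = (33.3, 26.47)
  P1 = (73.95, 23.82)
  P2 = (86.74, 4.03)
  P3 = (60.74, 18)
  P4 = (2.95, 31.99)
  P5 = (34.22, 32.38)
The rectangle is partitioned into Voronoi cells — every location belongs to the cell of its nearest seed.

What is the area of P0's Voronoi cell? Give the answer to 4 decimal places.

Area of P0's cell: 860.2291

1. box [0,92]×[0,42]: [(0, 0) (92, 0) (92, 42) (0, 42)]
2. ⊥bis P0·P1 via (53.625,25.145): [(0, 0) (51.9858, 0) (54.7238, 42) (0, 42)]  |A|=2240.901
3. ⊥bis P0·P2 via (60.02,15.25): [(0, 0) (51.9858, 0) (54.7238, 42) (0, 42)]  |A|=2240.901
4. ⊥bis P0·P3 via (47.02,22.235): [(0, 0) (40.1566, 0) (53.1209, 42) (0, 42)]  |A|=1958.8291
5. ⊥bis P0·P4 via (18.125,29.23): [(12.8087, 0) (40.1566, 0) (53.1209, 42) (20.4476, 42)]  |A|=1260.4471
6. ⊥bis P0·P5 via (33.76,29.425): [(18.59, 31.7865) (12.8087, 0) (40.1566, 0) (48.5297, 27.1258)]  |A|=860.2291
7. canonical 4-gon: [(18.59, 31.7865) (12.8087, 0) (40.1566, 0) (48.5297, 27.1258)]
8. shoelace: 860.2291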